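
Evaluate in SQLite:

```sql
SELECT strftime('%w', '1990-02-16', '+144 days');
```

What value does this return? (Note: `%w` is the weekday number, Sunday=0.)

2

First apply '+144 days': 1990-02-16 → 1990-07-10.
1990-07-10 is a Tuesday; with Sunday=0 that is 2.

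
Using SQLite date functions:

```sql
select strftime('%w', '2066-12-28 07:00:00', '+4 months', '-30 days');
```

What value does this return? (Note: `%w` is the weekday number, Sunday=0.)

2

First apply '+4 months', '-30 days': 2066-12-28 07:00:00 → 2067-03-29 07:00:00.
2067-03-29 is a Tuesday; with Sunday=0 that is 2.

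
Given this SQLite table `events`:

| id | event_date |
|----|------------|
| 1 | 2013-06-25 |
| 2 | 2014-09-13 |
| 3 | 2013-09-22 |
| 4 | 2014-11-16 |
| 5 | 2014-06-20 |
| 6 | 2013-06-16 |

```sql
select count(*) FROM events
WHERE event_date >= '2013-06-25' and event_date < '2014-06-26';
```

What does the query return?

3

Rows in [2013-06-25, 2014-06-26): 2013-06-25, 2013-09-22, 2014-06-20 → 3 rows.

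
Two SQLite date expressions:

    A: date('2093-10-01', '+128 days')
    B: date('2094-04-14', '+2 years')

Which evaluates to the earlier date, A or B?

A = 2094-02-06.
B = 2096-04-14.
A is earlier.

A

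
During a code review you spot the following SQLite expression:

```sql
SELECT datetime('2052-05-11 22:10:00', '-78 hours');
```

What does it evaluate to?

2052-05-08 16:10:00

-78 hours from 2052-05-11 22:10:00 is 2052-05-08 16:10:00 (crosses midnight).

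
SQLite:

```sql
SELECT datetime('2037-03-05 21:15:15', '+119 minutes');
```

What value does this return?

2037-03-05 23:14:15

119 minutes = 1h 59m; +119 minutes from 2037-03-05 21:15:15 is 2037-03-05 23:14:15.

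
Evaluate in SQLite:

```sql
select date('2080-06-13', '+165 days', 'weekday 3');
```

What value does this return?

Applying '+165 days' to 2080-06-13: counting 165 days forward gives 2080-11-25.
`weekday 3` advances to the next Wednesday; 2080-11-25 is a Monday, so it moves forward to 2080-11-27.

2080-11-27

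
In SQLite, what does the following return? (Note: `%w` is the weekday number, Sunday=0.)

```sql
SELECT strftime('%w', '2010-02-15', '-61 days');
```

First apply '-61 days': 2010-02-15 → 2009-12-16.
2009-12-16 is a Wednesday; with Sunday=0 that is 3.

3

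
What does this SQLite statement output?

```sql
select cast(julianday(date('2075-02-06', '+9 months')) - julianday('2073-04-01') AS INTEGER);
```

Adding +9 months to 2075-02-06 gives 2075-11-06.
29 days remain in April 2073 after the 1st (30 − 1).
Full months from May 2073 through October 2075 contribute their day counts.
Then 6 days into November 2075.
Total: 29 + 31 + 30 + 31 + 31 + 30 + 31 + 30 + 31 + 31 + 28 + 31 + 30 + 31 + 30 + 31 + 31 + 30 + 31 + 30 + 31 + 31 + 28 + 31 + 30 + 31 + 30 + 31 + 31 + 30 + 31 + 6 = 949.

949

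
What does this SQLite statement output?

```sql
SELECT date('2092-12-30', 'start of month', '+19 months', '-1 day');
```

2094-06-30

`start of month` rewinds 2092-12-30 to 2092-12-01.
Adding +19 months to 2092-12-01 gives 2094-07-01.
Going back 1 day from 2094-07-01 reaches 2094-06-30 (last day of June, 30 days).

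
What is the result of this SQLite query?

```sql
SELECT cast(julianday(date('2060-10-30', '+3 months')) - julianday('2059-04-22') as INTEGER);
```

649

Adding +3 months to 2060-10-30 gives 2061-01-30.
8 days remain in April 2059 after the 22nd (30 − 22).
Full months from May 2059 through December 2060 contribute their day counts.
Then 30 days into January 2061.
Total: 8 + 31 + 30 + 31 + 31 + 30 + 31 + 30 + 31 + 31 + 29 + 31 + 30 + 31 + 30 + 31 + 31 + 30 + 31 + 30 + 31 + 30 = 649.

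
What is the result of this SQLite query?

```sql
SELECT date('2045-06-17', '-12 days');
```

2045-06-05

Going back 12 days within June lands on 2045-06-05.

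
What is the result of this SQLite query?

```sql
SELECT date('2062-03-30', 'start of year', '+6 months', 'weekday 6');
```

2062-07-01

`start of year` rewinds 2062-03-30 to 2062-01-01.
Adding +6 months to 2062-01-01 gives 2062-07-01.
`weekday 6` advances to the next Saturday; 2062-07-01 is already a Saturday, so it stays at 2062-07-01.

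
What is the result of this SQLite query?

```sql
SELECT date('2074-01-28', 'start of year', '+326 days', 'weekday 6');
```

`start of year` rewinds 2074-01-28 to 2074-01-01.
Applying '+326 days' to 2074-01-01: counting 326 days forward gives 2074-11-23.
`weekday 6` advances to the next Saturday; 2074-11-23 is a Friday, so it moves forward to 2074-11-24.

2074-11-24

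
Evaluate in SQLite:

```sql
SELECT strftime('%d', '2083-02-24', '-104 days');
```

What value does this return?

First apply '-104 days': 2083-02-24 → 2082-11-12.
`%d` extracts the 2-digit day of month: 12.

12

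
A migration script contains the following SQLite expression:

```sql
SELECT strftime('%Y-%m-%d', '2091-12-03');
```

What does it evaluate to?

2091-12-03

`%Y-%m-%d` extracts the ISO date: 2091-12-03.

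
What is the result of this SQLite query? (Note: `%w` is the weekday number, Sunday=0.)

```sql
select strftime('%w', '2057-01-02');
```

2

2057-01-02 is a Tuesday; with Sunday=0 that is 2.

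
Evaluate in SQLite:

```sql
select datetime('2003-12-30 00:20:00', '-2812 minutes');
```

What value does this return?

2003-12-28 01:28:00

2812 minutes = 46h 52m; -2812 minutes from 2003-12-30 00:20:00 is 2003-12-28 01:28:00 (crosses midnight).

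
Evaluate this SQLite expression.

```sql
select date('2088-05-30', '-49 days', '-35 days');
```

Applying '-49 days' to 2088-05-30: counting 49 days back gives 2088-04-11.
Going back 11 days from 2088-04-11 reaches 2088-03-31 (last day of March, 31 days).
Going back 24 days within March lands on 2088-03-07.

2088-03-07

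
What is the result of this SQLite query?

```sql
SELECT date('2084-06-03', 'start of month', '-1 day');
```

2084-05-31

`start of month` rewinds 2084-06-03 to 2084-06-01.
Going back 1 day from 2084-06-01 reaches 2084-05-31 (last day of May, 31 days).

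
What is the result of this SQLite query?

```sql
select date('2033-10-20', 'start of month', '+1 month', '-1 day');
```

2033-10-31

`start of month` rewinds 2033-10-20 to 2033-10-01.
Adding +1 month to 2033-10-01 gives 2033-11-01.
Going back 1 day from 2033-11-01 reaches 2033-10-31 (last day of October, 31 days).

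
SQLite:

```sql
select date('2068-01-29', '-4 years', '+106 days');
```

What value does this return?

2064-05-14

Adding -4 years to 2068-01-29 gives 2064-01-29.
Applying '+106 days' to 2064-01-29: counting 106 days forward gives 2064-05-14.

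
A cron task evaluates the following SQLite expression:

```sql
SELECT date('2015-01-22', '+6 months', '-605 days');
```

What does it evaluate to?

2013-11-24

Adding +6 months to 2015-01-22 gives 2015-07-22.
Applying '-605 days' to 2015-07-22: counting 605 days back gives 2013-11-24.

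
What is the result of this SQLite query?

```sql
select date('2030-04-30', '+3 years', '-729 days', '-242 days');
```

Adding +3 years to 2030-04-30 gives 2033-04-30.
Applying '-729 days' to 2033-04-30: counting 729 days back gives 2031-05-02.
Applying '-242 days' to 2031-05-02: counting 242 days back gives 2030-09-02.

2030-09-02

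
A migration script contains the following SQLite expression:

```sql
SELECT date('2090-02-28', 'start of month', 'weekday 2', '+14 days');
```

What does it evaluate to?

2090-02-21

`start of month` rewinds 2090-02-28 to 2090-02-01.
`weekday 2` advances to the next Tuesday; 2090-02-01 is a Wednesday, so it moves forward to 2090-02-07.
Advancing 14 more days within February lands on 2090-02-21.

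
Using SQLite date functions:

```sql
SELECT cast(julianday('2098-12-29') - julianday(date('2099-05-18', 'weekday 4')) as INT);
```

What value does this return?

`weekday 4` advances to the next Thursday; 2099-05-18 is a Monday, so it moves forward to 2099-05-21.
2 days remain in December 2098 after the 29th (31 − 29).
January 2099: 31 days.
February 2099: 28 days.
March 2099: 31 days.
April 2099: 30 days.
Then 21 days into May 2099.
Total: 2 + 31 + 28 + 31 + 30 + 21 = 143.
The subtraction is earlier − later, so the result is −143 → -143.

-143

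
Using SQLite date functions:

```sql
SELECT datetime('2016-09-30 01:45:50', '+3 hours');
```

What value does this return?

+3 hours from 2016-09-30 01:45:50 is 2016-09-30 04:45:50.

2016-09-30 04:45:50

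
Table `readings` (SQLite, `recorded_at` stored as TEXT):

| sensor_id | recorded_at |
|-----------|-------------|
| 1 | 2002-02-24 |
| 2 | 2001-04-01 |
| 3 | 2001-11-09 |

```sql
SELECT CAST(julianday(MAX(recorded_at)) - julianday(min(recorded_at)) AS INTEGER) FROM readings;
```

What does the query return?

329

MIN = 2001-04-01, MAX = 2002-02-24.
29 days remain in April 2001 after the 1st (30 − 1).
Full months from May 2001 through January 2002 contribute their day counts.
Then 24 days into February 2002.
Total: 29 + 31 + 30 + 31 + 31 + 30 + 31 + 30 + 31 + 31 + 24 = 329.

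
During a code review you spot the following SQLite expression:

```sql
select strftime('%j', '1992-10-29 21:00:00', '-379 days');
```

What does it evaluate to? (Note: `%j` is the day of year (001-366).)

First apply '-379 days': 1992-10-29 21:00:00 → 1991-10-16 21:00:00.
Day-of-year for 1991-10-16: days since 1991-01-01 inclusive = 289, zero-padded to 289.

289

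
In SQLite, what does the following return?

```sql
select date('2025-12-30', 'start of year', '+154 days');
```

`start of year` rewinds 2025-12-30 to 2025-01-01.
Applying '+154 days' to 2025-01-01: counting 154 days forward gives 2025-06-04.

2025-06-04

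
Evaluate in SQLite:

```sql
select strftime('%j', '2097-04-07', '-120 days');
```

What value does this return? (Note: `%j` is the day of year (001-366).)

First apply '-120 days': 2097-04-07 → 2096-12-08.
Day-of-year for 2096-12-08: days since 2096-01-01 inclusive = 343, zero-padded to 343.

343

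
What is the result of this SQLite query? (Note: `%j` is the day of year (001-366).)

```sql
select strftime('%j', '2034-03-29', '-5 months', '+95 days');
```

First apply '-5 months', '+95 days': 2034-03-29 → 2034-02-01.
Day-of-year for 2034-02-01: days since 2034-01-01 inclusive = 32, zero-padded to 032.

032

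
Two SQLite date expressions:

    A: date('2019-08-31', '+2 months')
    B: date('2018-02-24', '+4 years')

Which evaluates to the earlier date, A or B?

A = 2019-10-31.
B = 2022-02-24.
A is earlier.

A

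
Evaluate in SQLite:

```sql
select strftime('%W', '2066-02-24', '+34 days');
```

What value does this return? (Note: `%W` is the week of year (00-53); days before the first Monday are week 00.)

13

First apply '+34 days': 2066-02-24 → 2066-03-30.
2066-03-30 is a Tuesday. SQLite's %W counts Mondays since the year started; the result is 13.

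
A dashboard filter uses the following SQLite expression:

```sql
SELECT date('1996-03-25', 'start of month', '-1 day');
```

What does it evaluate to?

1996-02-29

`start of month` rewinds 1996-03-25 to 1996-03-01.
Going back 1 day from 1996-03-01 reaches 1996-02-29 (last day of February, 29 days).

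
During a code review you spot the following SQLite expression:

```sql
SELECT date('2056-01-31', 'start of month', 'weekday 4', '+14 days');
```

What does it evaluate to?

`start of month` rewinds 2056-01-31 to 2056-01-01.
`weekday 4` advances to the next Thursday; 2056-01-01 is a Saturday, so it moves forward to 2056-01-06.
Advancing 14 more days within January lands on 2056-01-20.

2056-01-20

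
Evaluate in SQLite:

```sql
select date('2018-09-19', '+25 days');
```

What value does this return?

2018-10-14

September 2018 has 30 days; 11 remain after the 19th, so 12 days reach 2018-10-01.
Advancing 13 more days within October lands on 2018-10-14.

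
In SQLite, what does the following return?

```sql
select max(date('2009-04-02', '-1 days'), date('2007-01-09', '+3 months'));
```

date('2009-04-02', '-1 days') → 2009-04-01.
date('2007-01-09', '+3 months') → 2007-04-09.
Later of the two is 2009-04-01.

2009-04-01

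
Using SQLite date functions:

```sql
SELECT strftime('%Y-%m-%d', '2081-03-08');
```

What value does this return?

2081-03-08

`%Y-%m-%d` extracts the ISO date: 2081-03-08.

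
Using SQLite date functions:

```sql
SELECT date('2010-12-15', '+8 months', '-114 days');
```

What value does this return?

Adding +8 months to 2010-12-15 gives 2011-08-15.
Applying '-114 days' to 2011-08-15: counting 114 days back gives 2011-04-23.

2011-04-23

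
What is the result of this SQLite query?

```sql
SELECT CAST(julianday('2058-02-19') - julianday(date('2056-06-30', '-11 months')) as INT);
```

935

Adding -11 months to 2056-06-30 gives 2055-07-30.
1 day remains in July 2055 after the 30th (31 − 30).
Full months from August 2055 through January 2058 contribute their day counts.
Then 19 days into February 2058.
Total: 1 + 31 + 30 + 31 + 30 + 31 + 31 + 29 + 31 + 30 + 31 + 30 + 31 + 31 + 30 + 31 + 30 + 31 + 31 + 28 + 31 + 30 + 31 + 30 + 31 + 31 + 30 + 31 + 30 + 31 + 31 + 19 = 935.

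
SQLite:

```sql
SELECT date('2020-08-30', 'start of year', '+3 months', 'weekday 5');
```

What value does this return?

`start of year` rewinds 2020-08-30 to 2020-01-01.
Adding +3 months to 2020-01-01 gives 2020-04-01.
`weekday 5` advances to the next Friday; 2020-04-01 is a Wednesday, so it moves forward to 2020-04-03.

2020-04-03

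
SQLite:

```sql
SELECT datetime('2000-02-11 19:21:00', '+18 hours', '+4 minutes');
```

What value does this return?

+18 hours from 2000-02-11 19:21:00 is 2000-02-12 13:21:00 (crosses midnight).
+4 minutes from 2000-02-12 13:21:00 is 2000-02-12 13:25:00.

2000-02-12 13:25:00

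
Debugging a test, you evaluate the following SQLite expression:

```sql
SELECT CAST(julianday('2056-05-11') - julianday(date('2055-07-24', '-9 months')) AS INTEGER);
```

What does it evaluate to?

565

Adding -9 months to 2055-07-24 gives 2054-10-24.
7 days remain in October 2054 after the 24th (31 − 24).
Full months from November 2054 through April 2056 contribute their day counts.
Then 11 days into May 2056.
Total: 7 + 30 + 31 + 31 + 28 + 31 + 30 + 31 + 30 + 31 + 31 + 30 + 31 + 30 + 31 + 31 + 29 + 31 + 30 + 11 = 565.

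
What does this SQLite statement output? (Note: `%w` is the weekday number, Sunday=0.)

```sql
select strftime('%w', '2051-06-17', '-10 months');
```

First apply '-10 months': 2051-06-17 → 2050-08-17.
2050-08-17 is a Wednesday; with Sunday=0 that is 3.

3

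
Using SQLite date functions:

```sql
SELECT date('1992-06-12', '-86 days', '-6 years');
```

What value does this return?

Applying '-86 days' to 1992-06-12: counting 86 days back gives 1992-03-18.
Adding -6 years to 1992-03-18 gives 1986-03-18.

1986-03-18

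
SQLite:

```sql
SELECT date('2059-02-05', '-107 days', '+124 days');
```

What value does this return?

2059-02-22

Applying '-107 days' to 2059-02-05: counting 107 days back gives 2058-10-21.
Applying '+124 days' to 2058-10-21: counting 124 days forward gives 2059-02-22.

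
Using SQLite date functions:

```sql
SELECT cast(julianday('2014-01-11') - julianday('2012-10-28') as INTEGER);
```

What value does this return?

3 days remain in October 2012 after the 28th (31 − 28).
Full months from November 2012 through December 2013 contribute their day counts.
Then 11 days into January 2014.
Total: 3 + 30 + 31 + 31 + 28 + 31 + 30 + 31 + 30 + 31 + 31 + 30 + 31 + 30 + 31 + 11 = 440.

440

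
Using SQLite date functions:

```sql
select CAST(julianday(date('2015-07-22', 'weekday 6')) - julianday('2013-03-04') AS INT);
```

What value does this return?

873

`weekday 6` advances to the next Saturday; 2015-07-22 is a Wednesday, so it moves forward to 2015-07-25.
27 days remain in March 2013 after the 4th (31 − 4).
Full months from April 2013 through June 2015 contribute their day counts.
Then 25 days into July 2015.
Total: 27 + 30 + 31 + 30 + 31 + 31 + 30 + 31 + 30 + 31 + 31 + 28 + 31 + 30 + 31 + 30 + 31 + 31 + 30 + 31 + 30 + 31 + 31 + 28 + 31 + 30 + 31 + 30 + 25 = 873.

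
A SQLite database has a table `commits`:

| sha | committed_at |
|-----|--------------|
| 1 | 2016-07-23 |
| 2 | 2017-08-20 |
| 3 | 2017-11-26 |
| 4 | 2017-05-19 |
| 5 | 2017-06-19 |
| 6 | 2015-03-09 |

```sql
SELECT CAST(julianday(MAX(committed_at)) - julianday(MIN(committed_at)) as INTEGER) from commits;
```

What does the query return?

MIN = 2015-03-09, MAX = 2017-11-26.
22 days remain in March 2015 after the 9th (31 − 9).
Full months from April 2015 through October 2017 contribute their day counts.
Then 26 days into November 2017.
Total: 22 + 30 + 31 + 30 + 31 + 31 + 30 + 31 + 30 + 31 + 31 + 29 + 31 + 30 + 31 + 30 + 31 + 31 + 30 + 31 + 30 + 31 + 31 + 28 + 31 + 30 + 31 + 30 + 31 + 31 + 30 + 31 + 26 = 993.

993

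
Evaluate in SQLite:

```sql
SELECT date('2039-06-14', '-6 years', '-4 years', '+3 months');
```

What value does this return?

Adding -6 years to 2039-06-14 gives 2033-06-14.
Adding -4 years to 2033-06-14 gives 2029-06-14.
Adding +3 months to 2029-06-14 gives 2029-09-14.

2029-09-14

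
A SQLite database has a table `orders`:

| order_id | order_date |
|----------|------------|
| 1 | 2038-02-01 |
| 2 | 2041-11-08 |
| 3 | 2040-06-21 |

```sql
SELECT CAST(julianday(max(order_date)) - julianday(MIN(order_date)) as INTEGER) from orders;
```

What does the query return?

1376

MIN = 2038-02-01, MAX = 2041-11-08.
27 days remain in February 2038 after the 1st (28 − 1).
Full months from March 2038 through October 2041 contribute their day counts.
Then 8 days into November 2041.
Total: 27 + 31 + 30 + 31 + 30 + 31 + 31 + 30 + 31 + 30 + 31 + 31 + 28 + 31 + 30 + 31 + 30 + 31 + 31 + 30 + 31 + 30 + 31 + 31 + 29 + 31 + 30 + 31 + 30 + 31 + 31 + 30 + 31 + 30 + 31 + 31 + 28 + 31 + 30 + 31 + 30 + 31 + 31 + 30 + 31 + 8 = 1376.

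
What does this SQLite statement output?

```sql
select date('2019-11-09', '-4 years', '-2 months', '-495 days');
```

Adding -4 years to 2019-11-09 gives 2015-11-09.
Adding -2 months to 2015-11-09 gives 2015-09-09.
Applying '-495 days' to 2015-09-09: counting 495 days back gives 2014-05-02.

2014-05-02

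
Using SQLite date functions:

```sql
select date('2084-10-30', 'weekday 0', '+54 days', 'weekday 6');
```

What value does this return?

`weekday 0` advances to the next Sunday; 2084-10-30 is a Monday, so it moves forward to 2084-11-05.
Applying '+54 days' to 2084-11-05: counting 54 days forward gives 2084-12-29.
`weekday 6` advances to the next Saturday; 2084-12-29 is a Friday, so it moves forward to 2084-12-30.

2084-12-30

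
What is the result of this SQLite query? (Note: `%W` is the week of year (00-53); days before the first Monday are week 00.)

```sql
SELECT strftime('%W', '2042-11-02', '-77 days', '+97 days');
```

46

First apply '-77 days', '+97 days': 2042-11-02 → 2042-11-22.
2042-11-22 is a Saturday. SQLite's %W counts Mondays since the year started; the result is 46.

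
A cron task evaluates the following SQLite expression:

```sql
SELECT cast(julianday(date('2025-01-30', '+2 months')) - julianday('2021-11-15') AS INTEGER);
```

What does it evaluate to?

Adding +2 months to 2025-01-30 gives 2025-03-30.
15 days remain in November 2021 after the 15th (30 − 15).
Full months from December 2021 through February 2025 contribute their day counts.
Then 30 days into March 2025.
Total: 15 + 31 + 31 + 28 + 31 + 30 + 31 + 30 + 31 + 31 + 30 + 31 + 30 + 31 + 31 + 28 + 31 + 30 + 31 + 30 + 31 + 31 + 30 + 31 + 30 + 31 + 31 + 29 + 31 + 30 + 31 + 30 + 31 + 31 + 30 + 31 + 30 + 31 + 31 + 28 + 30 = 1231.

1231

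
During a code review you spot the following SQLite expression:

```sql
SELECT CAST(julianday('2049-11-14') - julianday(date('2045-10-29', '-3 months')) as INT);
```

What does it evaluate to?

Adding -3 months to 2045-10-29 gives 2045-07-29.
2 days remain in July 2045 after the 29th (31 − 29).
Full months from August 2045 through October 2049 contribute their day counts.
Then 14 days into November 2049.
Total: 2 + 31 + 30 + 31 + 30 + 31 + 31 + 28 + 31 + 30 + 31 + 30 + 31 + 31 + 30 + 31 + 30 + 31 + 31 + 28 + 31 + 30 + 31 + 30 + 31 + 31 + 30 + 31 + 30 + 31 + 31 + 29 + 31 + 30 + 31 + 30 + 31 + 31 + 30 + 31 + 30 + 31 + 31 + 28 + 31 + 30 + 31 + 30 + 31 + 31 + 30 + 31 + 14 = 1569.

1569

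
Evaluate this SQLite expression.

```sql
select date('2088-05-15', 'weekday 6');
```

2088-05-15

`weekday 6` advances to the next Saturday; 2088-05-15 is already a Saturday, so it stays at 2088-05-15.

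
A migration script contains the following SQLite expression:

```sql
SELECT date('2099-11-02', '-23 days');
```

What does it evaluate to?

Going back 2 days from 2099-11-02 reaches 2099-10-31 (last day of October, 31 days).
Going back 21 days within October lands on 2099-10-10.

2099-10-10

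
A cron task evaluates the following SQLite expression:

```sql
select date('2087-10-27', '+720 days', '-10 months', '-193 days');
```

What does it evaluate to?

2088-06-06

Applying '+720 days' to 2087-10-27: counting 720 days forward gives 2089-10-16.
Adding -10 months to 2089-10-16 gives 2088-12-16.
Applying '-193 days' to 2088-12-16: counting 193 days back gives 2088-06-06.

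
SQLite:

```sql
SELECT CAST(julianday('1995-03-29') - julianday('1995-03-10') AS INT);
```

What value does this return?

Both dates are in March 1995: 29 − 10 = 19.

19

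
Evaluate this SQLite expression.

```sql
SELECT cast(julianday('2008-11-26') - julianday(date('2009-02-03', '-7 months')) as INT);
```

146

Adding -7 months to 2009-02-03 gives 2008-07-03.
28 days remain in July 2008 after the 3rd (31 − 3).
August 2008: 31 days.
September 2008: 30 days.
October 2008: 31 days.
Then 26 days into November 2008.
Total: 28 + 31 + 30 + 31 + 26 = 146.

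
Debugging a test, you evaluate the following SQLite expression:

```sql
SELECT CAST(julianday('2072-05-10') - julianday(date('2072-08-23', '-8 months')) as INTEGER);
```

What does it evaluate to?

Adding -8 months to 2072-08-23 gives 2071-12-23.
8 days remain in December 2071 after the 23rd (31 − 23).
January 2072: 31 days.
February 2072: 29 days (leap year).
March 2072: 31 days.
April 2072: 30 days.
Then 10 days into May 2072.
Total: 8 + 31 + 29 + 31 + 30 + 10 = 139.

139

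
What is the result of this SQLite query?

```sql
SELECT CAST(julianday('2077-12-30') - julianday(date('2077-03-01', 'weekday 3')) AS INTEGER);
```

`weekday 3` advances to the next Wednesday; 2077-03-01 is a Monday, so it moves forward to 2077-03-03.
28 days remain in March 2077 after the 3rd (31 − 3).
Full months from April 2077 through November 2077 contribute their day counts.
Then 30 days into December 2077.
Total: 28 + 30 + 31 + 30 + 31 + 31 + 30 + 31 + 30 + 30 = 302.

302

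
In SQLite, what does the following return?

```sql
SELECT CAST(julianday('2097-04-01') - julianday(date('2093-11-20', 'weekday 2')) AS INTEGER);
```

1224

`weekday 2` advances to the next Tuesday; 2093-11-20 is a Friday, so it moves forward to 2093-11-24.
6 days remain in November 2093 after the 24th (30 − 24).
Full months from December 2093 through March 2097 contribute their day counts.
Then 1 day into April 2097.
Total: 6 + 31 + 31 + 28 + 31 + 30 + 31 + 30 + 31 + 31 + 30 + 31 + 30 + 31 + 31 + 28 + 31 + 30 + 31 + 30 + 31 + 31 + 30 + 31 + 30 + 31 + 31 + 29 + 31 + 30 + 31 + 30 + 31 + 31 + 30 + 31 + 30 + 31 + 31 + 28 + 31 + 1 = 1224.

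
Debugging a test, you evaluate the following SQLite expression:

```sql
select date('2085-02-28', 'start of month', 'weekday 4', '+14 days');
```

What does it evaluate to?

2085-02-15

`start of month` rewinds 2085-02-28 to 2085-02-01.
`weekday 4` advances to the next Thursday; 2085-02-01 is already a Thursday, so it stays at 2085-02-01.
Advancing 14 more days within February lands on 2085-02-15.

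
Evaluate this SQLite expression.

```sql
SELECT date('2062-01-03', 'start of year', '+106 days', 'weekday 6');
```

2062-04-22

`start of year` rewinds 2062-01-03 to 2062-01-01.
Applying '+106 days' to 2062-01-01: counting 106 days forward gives 2062-04-17.
`weekday 6` advances to the next Saturday; 2062-04-17 is a Monday, so it moves forward to 2062-04-22.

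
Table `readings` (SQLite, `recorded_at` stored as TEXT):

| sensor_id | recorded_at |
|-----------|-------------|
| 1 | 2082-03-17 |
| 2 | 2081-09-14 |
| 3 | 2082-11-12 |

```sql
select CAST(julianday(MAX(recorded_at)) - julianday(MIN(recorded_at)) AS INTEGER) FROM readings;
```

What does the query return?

MIN = 2081-09-14, MAX = 2082-11-12.
16 days remain in September 2081 after the 14th (30 − 14).
Full months from October 2081 through October 2082 contribute their day counts.
Then 12 days into November 2082.
Total: 16 + 31 + 30 + 31 + 31 + 28 + 31 + 30 + 31 + 30 + 31 + 31 + 30 + 31 + 12 = 424.

424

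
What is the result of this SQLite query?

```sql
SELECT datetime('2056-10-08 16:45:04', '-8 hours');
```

-8 hours from 2056-10-08 16:45:04 is 2056-10-08 08:45:04.

2056-10-08 08:45:04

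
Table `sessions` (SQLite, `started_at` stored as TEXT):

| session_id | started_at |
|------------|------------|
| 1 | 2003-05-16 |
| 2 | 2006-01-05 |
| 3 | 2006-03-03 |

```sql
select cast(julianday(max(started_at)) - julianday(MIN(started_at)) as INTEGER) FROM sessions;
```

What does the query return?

1022

MIN = 2003-05-16, MAX = 2006-03-03.
15 days remain in May 2003 after the 16th (31 − 16).
Full months from June 2003 through February 2006 contribute their day counts.
Then 3 days into March 2006.
Total: 15 + 30 + 31 + 31 + 30 + 31 + 30 + 31 + 31 + 29 + 31 + 30 + 31 + 30 + 31 + 31 + 30 + 31 + 30 + 31 + 31 + 28 + 31 + 30 + 31 + 30 + 31 + 31 + 30 + 31 + 30 + 31 + 31 + 28 + 3 = 1022.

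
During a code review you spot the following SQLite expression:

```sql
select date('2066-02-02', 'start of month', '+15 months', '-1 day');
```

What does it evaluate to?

2067-04-30

`start of month` rewinds 2066-02-02 to 2066-02-01.
Adding +15 months to 2066-02-01 gives 2067-05-01.
Going back 1 day from 2067-05-01 reaches 2067-04-30 (last day of April, 30 days).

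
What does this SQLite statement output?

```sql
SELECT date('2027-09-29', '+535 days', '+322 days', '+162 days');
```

2030-07-14

Applying '+535 days' to 2027-09-29: counting 535 days forward gives 2029-03-17.
Applying '+322 days' to 2029-03-17: counting 322 days forward gives 2030-02-02.
Applying '+162 days' to 2030-02-02: counting 162 days forward gives 2030-07-14.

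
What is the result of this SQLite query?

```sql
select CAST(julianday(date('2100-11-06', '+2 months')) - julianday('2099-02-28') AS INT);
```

677

Adding +2 months to 2100-11-06 gives 2101-01-06.
0 days remain in February 2099 after the 28th (28 − 28).
Full months from March 2099 through December 2100 contribute their day counts.
Then 6 days into January 2101.
Total: 0 + 31 + 30 + 31 + 30 + 31 + 31 + 30 + 31 + 30 + 31 + 31 + 28 + 31 + 30 + 31 + 30 + 31 + 31 + 30 + 31 + 30 + 31 + 6 = 677.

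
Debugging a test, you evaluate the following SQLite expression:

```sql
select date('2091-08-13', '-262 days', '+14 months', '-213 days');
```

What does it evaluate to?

Applying '-262 days' to 2091-08-13: counting 262 days back gives 2090-11-24.
Adding +14 months to 2090-11-24 gives 2092-01-24.
Applying '-213 days' to 2092-01-24: counting 213 days back gives 2091-06-25.

2091-06-25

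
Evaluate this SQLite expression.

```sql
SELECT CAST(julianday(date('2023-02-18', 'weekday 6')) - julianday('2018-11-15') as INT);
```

`weekday 6` advances to the next Saturday; 2023-02-18 is already a Saturday, so it stays at 2023-02-18.
15 days remain in November 2018 after the 15th (30 − 15).
Full months from December 2018 through January 2023 contribute their day counts.
Then 18 days into February 2023.
Total: 15 + 31 + 31 + 28 + 31 + 30 + 31 + 30 + 31 + 31 + 30 + 31 + 30 + 31 + 31 + 29 + 31 + 30 + 31 + 30 + 31 + 31 + 30 + 31 + 30 + 31 + 31 + 28 + 31 + 30 + 31 + 30 + 31 + 31 + 30 + 31 + 30 + 31 + 31 + 28 + 31 + 30 + 31 + 30 + 31 + 31 + 30 + 31 + 30 + 31 + 31 + 18 = 1556.

1556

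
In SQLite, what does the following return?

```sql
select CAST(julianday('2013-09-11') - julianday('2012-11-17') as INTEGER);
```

298

13 days remain in November 2012 after the 17th (30 − 17).
Full months from December 2012 through August 2013 contribute their day counts.
Then 11 days into September 2013.
Total: 13 + 31 + 31 + 28 + 31 + 30 + 31 + 30 + 31 + 31 + 11 = 298.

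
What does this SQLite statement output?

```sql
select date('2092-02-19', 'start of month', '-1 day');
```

`start of month` rewinds 2092-02-19 to 2092-02-01.
Going back 1 day from 2092-02-01 reaches 2092-01-31 (last day of January, 31 days).

2092-01-31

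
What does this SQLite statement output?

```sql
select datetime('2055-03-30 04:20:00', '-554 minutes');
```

554 minutes = 9h 14m; -554 minutes from 2055-03-30 04:20:00 is 2055-03-29 19:06:00 (crosses midnight).

2055-03-29 19:06:00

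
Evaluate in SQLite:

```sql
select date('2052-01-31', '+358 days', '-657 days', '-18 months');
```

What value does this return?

Applying '+358 days' to 2052-01-31: counting 358 days forward gives 2053-01-23.
Applying '-657 days' to 2053-01-23: counting 657 days back gives 2051-04-07.
Adding -18 months to 2051-04-07 gives 2049-10-07.

2049-10-07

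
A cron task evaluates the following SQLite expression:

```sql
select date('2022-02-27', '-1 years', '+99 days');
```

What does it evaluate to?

Adding -1 year to 2022-02-27 gives 2021-02-27.
Applying '+99 days' to 2021-02-27: counting 99 days forward gives 2021-06-06.

2021-06-06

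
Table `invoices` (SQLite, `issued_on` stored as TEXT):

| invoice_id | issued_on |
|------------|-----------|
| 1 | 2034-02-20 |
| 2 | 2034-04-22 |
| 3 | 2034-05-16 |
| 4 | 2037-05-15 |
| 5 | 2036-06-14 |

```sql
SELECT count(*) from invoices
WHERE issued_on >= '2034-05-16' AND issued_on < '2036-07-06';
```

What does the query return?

2

Rows in [2034-05-16, 2036-07-06): 2034-05-16, 2036-06-14 → 2 rows.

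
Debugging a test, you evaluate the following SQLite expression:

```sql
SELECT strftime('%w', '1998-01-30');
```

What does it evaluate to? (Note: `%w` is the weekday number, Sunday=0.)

1998-01-30 is a Friday; with Sunday=0 that is 5.

5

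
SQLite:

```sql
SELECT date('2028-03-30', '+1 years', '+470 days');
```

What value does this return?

Adding +1 year to 2028-03-30 gives 2029-03-30.
Applying '+470 days' to 2029-03-30: counting 470 days forward gives 2030-07-13.

2030-07-13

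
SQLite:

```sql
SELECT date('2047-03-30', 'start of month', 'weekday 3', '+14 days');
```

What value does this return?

2047-03-20

`start of month` rewinds 2047-03-30 to 2047-03-01.
`weekday 3` advances to the next Wednesday; 2047-03-01 is a Friday, so it moves forward to 2047-03-06.
Advancing 14 more days within March lands on 2047-03-20.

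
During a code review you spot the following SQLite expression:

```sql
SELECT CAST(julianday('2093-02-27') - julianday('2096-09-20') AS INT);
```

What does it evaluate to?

-1301

1 day remains in February 2093 after the 27th (28 − 27).
Full months from March 2093 through August 2096 contribute their day counts.
Then 20 days into September 2096.
Total: 1 + 31 + 30 + 31 + 30 + 31 + 31 + 30 + 31 + 30 + 31 + 31 + 28 + 31 + 30 + 31 + 30 + 31 + 31 + 30 + 31 + 30 + 31 + 31 + 28 + 31 + 30 + 31 + 30 + 31 + 31 + 30 + 31 + 30 + 31 + 31 + 29 + 31 + 30 + 31 + 30 + 31 + 31 + 20 = 1301.
The subtraction is earlier − later, so the result is −1301 → -1301.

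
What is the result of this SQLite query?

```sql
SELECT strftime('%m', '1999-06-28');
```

06

`%m` extracts the 2-digit month (01-12): 06.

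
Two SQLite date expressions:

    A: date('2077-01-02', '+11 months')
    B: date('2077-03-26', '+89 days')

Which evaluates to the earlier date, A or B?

A = 2077-12-02.
B = 2077-06-23.
B is earlier.

B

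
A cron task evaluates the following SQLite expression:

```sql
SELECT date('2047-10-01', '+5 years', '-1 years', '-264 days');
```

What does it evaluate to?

Adding +5 years to 2047-10-01 gives 2052-10-01.
Adding -1 year to 2052-10-01 gives 2051-10-01.
Applying '-264 days' to 2051-10-01: counting 264 days back gives 2051-01-10.

2051-01-10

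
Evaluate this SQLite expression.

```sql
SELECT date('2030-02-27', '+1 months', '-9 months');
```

2029-06-27

Adding +1 month to 2030-02-27 gives 2030-03-27.
Adding -9 months to 2030-03-27 gives 2029-06-27.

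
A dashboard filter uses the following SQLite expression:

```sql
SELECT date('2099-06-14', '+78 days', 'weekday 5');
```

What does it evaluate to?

Applying '+78 days' to 2099-06-14: counting 78 days forward gives 2099-08-31.
`weekday 5` advances to the next Friday; 2099-08-31 is a Monday, so it moves forward to 2099-09-04.

2099-09-04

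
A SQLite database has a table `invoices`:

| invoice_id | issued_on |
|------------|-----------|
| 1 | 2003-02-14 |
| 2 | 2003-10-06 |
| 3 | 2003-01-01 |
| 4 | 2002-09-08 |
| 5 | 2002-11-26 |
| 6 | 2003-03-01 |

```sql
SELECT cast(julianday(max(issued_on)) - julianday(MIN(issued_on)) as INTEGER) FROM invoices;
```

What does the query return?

393

MIN = 2002-09-08, MAX = 2003-10-06.
22 days remain in September 2002 after the 8th (30 − 8).
Full months from October 2002 through September 2003 contribute their day counts.
Then 6 days into October 2003.
Total: 22 + 31 + 30 + 31 + 31 + 28 + 31 + 30 + 31 + 30 + 31 + 31 + 30 + 6 = 393.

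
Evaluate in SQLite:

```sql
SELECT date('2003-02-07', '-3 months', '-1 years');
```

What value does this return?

2001-11-07

Adding -3 months to 2003-02-07 gives 2002-11-07.
Adding -1 year to 2002-11-07 gives 2001-11-07.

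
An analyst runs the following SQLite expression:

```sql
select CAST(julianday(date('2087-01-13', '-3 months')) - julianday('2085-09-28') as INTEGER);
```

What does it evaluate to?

380

Adding -3 months to 2087-01-13 gives 2086-10-13.
2 days remain in September 2085 after the 28th (30 − 28).
Full months from October 2085 through September 2086 contribute their day counts.
Then 13 days into October 2086.
Total: 2 + 31 + 30 + 31 + 31 + 28 + 31 + 30 + 31 + 30 + 31 + 31 + 30 + 13 = 380.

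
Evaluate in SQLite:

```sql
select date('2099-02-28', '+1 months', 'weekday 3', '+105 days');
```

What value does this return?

Adding +1 month to 2099-02-28 gives 2099-03-28.
`weekday 3` advances to the next Wednesday; 2099-03-28 is a Saturday, so it moves forward to 2099-04-01.
Applying '+105 days' to 2099-04-01: counting 105 days forward gives 2099-07-15.

2099-07-15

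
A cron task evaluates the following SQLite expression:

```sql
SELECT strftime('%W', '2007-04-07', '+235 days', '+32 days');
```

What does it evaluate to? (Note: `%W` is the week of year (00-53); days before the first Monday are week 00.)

First apply '+235 days', '+32 days': 2007-04-07 → 2007-12-30.
2007-12-30 is a Sunday. SQLite's %W counts Mondays since the year started; the result is 52.

52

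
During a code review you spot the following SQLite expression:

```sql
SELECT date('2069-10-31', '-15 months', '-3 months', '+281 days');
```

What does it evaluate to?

Adding -15 months to 2069-10-31 gives 2068-07-31.
Adding -3 months to 2068-07-31 targets 2068-04-31. April 2068 has only 30 days, so SQLite normalizes the 1-day overflow forward to 2068-05-01.
Applying '+281 days' to 2068-05-01: counting 281 days forward gives 2069-02-06.

2069-02-06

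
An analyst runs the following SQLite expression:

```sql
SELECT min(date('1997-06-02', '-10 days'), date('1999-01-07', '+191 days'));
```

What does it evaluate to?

date('1997-06-02', '-10 days') → 1997-05-23.
date('1999-01-07', '+191 days') → 1999-07-17.
Earlier of the two is 1997-05-23.

1997-05-23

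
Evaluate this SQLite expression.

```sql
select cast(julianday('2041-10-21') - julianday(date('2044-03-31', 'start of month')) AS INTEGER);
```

-862

`start of month` rewinds 2044-03-31 to 2044-03-01.
10 days remain in October 2041 after the 21st (31 − 21).
Full months from November 2041 through February 2044 contribute their day counts.
Then 1 day into March 2044.
Total: 10 + 30 + 31 + 31 + 28 + 31 + 30 + 31 + 30 + 31 + 31 + 30 + 31 + 30 + 31 + 31 + 28 + 31 + 30 + 31 + 30 + 31 + 31 + 30 + 31 + 30 + 31 + 31 + 29 + 1 = 862.
The subtraction is earlier − later, so the result is −862 → -862.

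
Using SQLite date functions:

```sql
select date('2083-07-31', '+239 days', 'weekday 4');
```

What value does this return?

Applying '+239 days' to 2083-07-31: counting 239 days forward gives 2084-03-26.
`weekday 4` advances to the next Thursday; 2084-03-26 is a Sunday, so it moves forward to 2084-03-30.

2084-03-30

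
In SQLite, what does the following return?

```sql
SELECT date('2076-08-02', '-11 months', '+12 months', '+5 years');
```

2081-09-02

Adding -11 months to 2076-08-02 gives 2075-09-02.
Adding +12 months to 2075-09-02 gives 2076-09-02.
Adding +5 years to 2076-09-02 gives 2081-09-02.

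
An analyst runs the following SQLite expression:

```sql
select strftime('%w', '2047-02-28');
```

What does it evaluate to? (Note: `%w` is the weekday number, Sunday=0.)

4

2047-02-28 is a Thursday; with Sunday=0 that is 4.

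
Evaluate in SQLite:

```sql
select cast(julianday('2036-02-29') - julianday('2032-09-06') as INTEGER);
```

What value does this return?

24 days remain in September 2032 after the 6th (30 − 6).
Full months from October 2032 through January 2036 contribute their day counts.
Then 29 days into February 2036.
Total: 24 + 31 + 30 + 31 + 31 + 28 + 31 + 30 + 31 + 30 + 31 + 31 + 30 + 31 + 30 + 31 + 31 + 28 + 31 + 30 + 31 + 30 + 31 + 31 + 30 + 31 + 30 + 31 + 31 + 28 + 31 + 30 + 31 + 30 + 31 + 31 + 30 + 31 + 30 + 31 + 31 + 29 = 1271.

1271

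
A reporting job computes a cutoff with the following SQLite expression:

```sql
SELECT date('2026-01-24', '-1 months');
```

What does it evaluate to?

Adding -1 month to 2026-01-24 gives 2025-12-24.

2025-12-24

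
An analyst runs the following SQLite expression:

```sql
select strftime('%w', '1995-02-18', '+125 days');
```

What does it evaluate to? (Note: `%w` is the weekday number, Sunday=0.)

5

First apply '+125 days': 1995-02-18 → 1995-06-23.
1995-06-23 is a Friday; with Sunday=0 that is 5.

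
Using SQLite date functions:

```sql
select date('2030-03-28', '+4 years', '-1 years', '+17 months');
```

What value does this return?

2034-08-28

Adding +4 years to 2030-03-28 gives 2034-03-28.
Adding -1 year to 2034-03-28 gives 2033-03-28.
Adding +17 months to 2033-03-28 gives 2034-08-28.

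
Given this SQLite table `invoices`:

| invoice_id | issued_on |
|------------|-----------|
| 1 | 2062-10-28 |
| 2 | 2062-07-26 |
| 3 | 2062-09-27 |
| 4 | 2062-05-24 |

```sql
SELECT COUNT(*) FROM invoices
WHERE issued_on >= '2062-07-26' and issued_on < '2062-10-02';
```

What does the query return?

Rows in [2062-07-26, 2062-10-02): 2062-07-26, 2062-09-27 → 2 rows.

2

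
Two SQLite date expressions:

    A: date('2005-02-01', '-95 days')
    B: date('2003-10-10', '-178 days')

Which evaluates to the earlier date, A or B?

B

A = 2004-10-29.
B = 2003-04-15.
B is earlier.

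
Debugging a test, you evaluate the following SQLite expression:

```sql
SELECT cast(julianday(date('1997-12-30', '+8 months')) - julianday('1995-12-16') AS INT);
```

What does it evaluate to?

Adding +8 months to 1997-12-30 gives 1998-08-30.
15 days remain in December 1995 after the 16th (31 − 16).
Full months from January 1996 through July 1998 contribute their day counts.
Then 30 days into August 1998.
Total: 15 + 31 + 29 + 31 + 30 + 31 + 30 + 31 + 31 + 30 + 31 + 30 + 31 + 31 + 28 + 31 + 30 + 31 + 30 + 31 + 31 + 30 + 31 + 30 + 31 + 31 + 28 + 31 + 30 + 31 + 30 + 31 + 30 = 988.

988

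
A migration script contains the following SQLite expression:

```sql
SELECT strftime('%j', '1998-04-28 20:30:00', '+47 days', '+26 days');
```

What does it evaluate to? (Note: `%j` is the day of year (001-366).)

191

First apply '+47 days', '+26 days': 1998-04-28 20:30:00 → 1998-07-10 20:30:00.
Day-of-year for 1998-07-10: days since 1998-01-01 inclusive = 191, zero-padded to 191.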